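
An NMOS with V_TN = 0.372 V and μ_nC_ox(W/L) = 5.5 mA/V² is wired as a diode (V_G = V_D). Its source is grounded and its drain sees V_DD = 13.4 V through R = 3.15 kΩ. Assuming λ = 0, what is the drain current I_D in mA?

With gate tied to drain, V_GS = V_DS ≥ V_GS − V_TN, so the device is in saturation.
KCL at the drain: ½ k_n (V_GS − V_TN)² = (V_DD − V_GS)/R.
Let x = V_GS − 0.372. Then 8.66 x² + x − 13.03 = 0, giving x = 1.17 V (positive root), so V_GS = 1.54 V.
I_D = (V_DD − V_GS)/R = (13.4 − 1.54) / 3.15 = 3.76 mA.

I_D = 3.76 mA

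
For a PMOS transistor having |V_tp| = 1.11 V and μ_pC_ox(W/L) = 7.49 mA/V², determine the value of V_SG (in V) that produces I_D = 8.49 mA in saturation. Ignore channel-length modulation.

V_SG = 2.62 V

In saturation I_D = ½ k_p (V_SG − |V_tp|)², so V_SG − |V_tp| = √(2 I_D / k_p) = √(2 × 8.49 / 7.49) = 1.51 V.
V_SG = 1.11 + 1.51 = 2.62 V.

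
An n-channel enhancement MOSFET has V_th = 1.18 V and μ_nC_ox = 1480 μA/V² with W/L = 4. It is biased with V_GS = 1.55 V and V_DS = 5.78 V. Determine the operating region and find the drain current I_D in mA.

Saturation; I_D = 0.405 mA

k_n = μ_nC_ox · (W/L) = 5.92 mA/V².
V_ov = V_GS − V_th = 1.55 − 1.18 = 0.37 V.
Since V_DS = 5.78 V ≥ V_ov = 0.37 V, the device is in saturation.
I_D = ½ k_n V_ov² = 0.5 × 5.92 × 0.37² = 0.405 mA.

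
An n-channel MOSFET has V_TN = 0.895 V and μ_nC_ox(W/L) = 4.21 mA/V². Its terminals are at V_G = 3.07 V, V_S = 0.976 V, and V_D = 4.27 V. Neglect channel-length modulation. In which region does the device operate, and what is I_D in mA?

Saturation; I_D = 3.03 mA

V_GS = V_G − V_S = 3.07 − 0.976 = 2.09 V; V_DS = V_D − V_S = 4.27 − 0.976 = 3.29 V.
V_ov = V_GS − V_TN = 2.09 − 0.895 = 1.2 V.
Since V_DS = 3.29 V ≥ V_ov = 1.2 V, the device is in saturation.
I_D = ½ k_n V_ov² = 0.5 × 4.21 × 1.2² = 3.03 mA.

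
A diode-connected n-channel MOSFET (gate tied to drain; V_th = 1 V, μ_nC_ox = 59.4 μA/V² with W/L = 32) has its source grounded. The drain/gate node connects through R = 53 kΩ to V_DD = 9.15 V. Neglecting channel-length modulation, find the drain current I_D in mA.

I_D = 0.146 mA

With gate tied to drain, V_GS = V_DS ≥ V_GS − V_th, so the device is in saturation.
k_n = μ_nC_ox · (W/L) = 1.901 mA/V².
KCL at the drain: ½ k_n (V_GS − V_th)² = (V_DD − V_GS)/R.
Let x = V_GS − 1. Then 50.4 x² + x − 8.15 = 0, giving x = 0.392 V (positive root), so V_GS = 1.39 V.
I_D = (V_DD − V_GS)/R = (9.15 − 1.39) / 53 = 0.146 mA.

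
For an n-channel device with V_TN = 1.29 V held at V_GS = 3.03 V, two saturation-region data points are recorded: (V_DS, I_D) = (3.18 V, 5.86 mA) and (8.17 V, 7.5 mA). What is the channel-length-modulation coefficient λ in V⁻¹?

λ = 0.0683 V⁻¹

With V_GS fixed, I_D ∝ (1 + λ V_DS) in saturation, so I_D2/I_D1 = (1 + λ V_DS2)/(1 + λ V_DS1).
7.5/5.86 = 1.28 = (1 + 8.17 λ)/(1 + 3.18 λ).
Solving: λ (I_D1 V_DS2 − I_D2 V_DS1) = I_D2 − I_D1, so λ = (7.5 − 5.86) / (5.86 × 8.17 − 7.5 × 3.18) = 1.64 / 24 = 0.0683 V⁻¹.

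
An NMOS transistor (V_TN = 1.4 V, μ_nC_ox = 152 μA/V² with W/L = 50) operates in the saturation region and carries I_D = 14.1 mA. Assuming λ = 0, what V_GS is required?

k_n = μ_nC_ox · (W/L) = 7.6 mA/V².
In saturation I_D = ½ k_n (V_GS − V_TN)², so V_GS − V_TN = √(2 I_D / k_n) = √(2 × 14.1 / 7.6) = 1.93 V.
V_GS = 1.4 + 1.93 = 3.33 V.

V_GS = 3.33 V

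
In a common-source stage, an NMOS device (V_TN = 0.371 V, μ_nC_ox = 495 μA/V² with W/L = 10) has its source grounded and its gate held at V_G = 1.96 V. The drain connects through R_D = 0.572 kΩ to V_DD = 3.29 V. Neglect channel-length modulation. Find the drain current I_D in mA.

I_D = 4.46 mA

V_GS = V_G = 1.96 V, so V_ov = 1.96 − 0.371 = 1.59 V.
k_n = μ_nC_ox · (W/L) = 4.95 mA/V².
Assume saturation: I_D = ½ k_n V_ov² = 0.5 × 4.95 × 1.59² = 6.25 mA, giving V_DS = V_DD − I_D R_D = 3.29 − 6.25 × 0.572 = -0.285 V.
But -0.285 V < V_ov = 1.59 V, so the device is actually in triode.
In triode I_D = k_n[V_ov V_DS − ½ V_DS²] and I_D = (V_DD − V_DS)/R_D. Equating: 1.42 V_DS² − 5.499 V_DS + 3.29 = 0, giving V_DS = 0.739 V (the root below V_ov).
I_D = (3.29 − 0.739) / 0.572 = 4.46 mA.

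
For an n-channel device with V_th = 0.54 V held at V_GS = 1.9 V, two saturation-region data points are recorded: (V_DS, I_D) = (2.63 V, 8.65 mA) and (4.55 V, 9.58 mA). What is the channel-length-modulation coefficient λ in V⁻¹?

With V_GS fixed, I_D ∝ (1 + λ V_DS) in saturation, so I_D2/I_D1 = (1 + λ V_DS2)/(1 + λ V_DS1).
9.58/8.65 = 1.108 = (1 + 4.55 λ)/(1 + 2.63 λ).
Solving: λ (I_D1 V_DS2 − I_D2 V_DS1) = I_D2 − I_D1, so λ = (9.58 − 8.65) / (8.65 × 4.55 − 9.58 × 2.63) = 0.93 / 14.2 = 0.0657 V⁻¹.

λ = 0.0657 V⁻¹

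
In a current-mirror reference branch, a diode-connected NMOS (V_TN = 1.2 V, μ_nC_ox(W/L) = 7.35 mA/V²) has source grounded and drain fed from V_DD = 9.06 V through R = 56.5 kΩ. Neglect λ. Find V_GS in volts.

With gate tied to drain, V_GS = V_DS ≥ V_GS − V_TN, so the device is in saturation.
KCL at the drain: ½ k_n (V_GS − V_TN)² = (V_DD − V_GS)/R.
Let x = V_GS − 1.2. Then 208 x² + x − 7.86 = 0, giving x = 0.192 V (positive root), so V_GS = 1.39 V.
I_D = (V_DD − V_GS)/R = (9.06 − 1.39) / 56.5 = 0.136 mA.

V_GS = 1.39 V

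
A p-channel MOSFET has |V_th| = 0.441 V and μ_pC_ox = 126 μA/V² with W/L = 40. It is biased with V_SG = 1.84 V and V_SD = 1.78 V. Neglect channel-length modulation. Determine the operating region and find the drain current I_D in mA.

Saturation; I_D = 4.93 mA

k_p = μ_pC_ox · (W/L) = 5.04 mA/V².
V_ov = V_SG − |V_th| = 1.84 − 0.441 = 1.4 V.
Since V_SD = 1.78 V ≥ V_ov = 1.4 V, the device is in saturation.
I_D = ½ k_p V_ov² = 0.5 × 5.04 × 1.4² = 4.93 mA.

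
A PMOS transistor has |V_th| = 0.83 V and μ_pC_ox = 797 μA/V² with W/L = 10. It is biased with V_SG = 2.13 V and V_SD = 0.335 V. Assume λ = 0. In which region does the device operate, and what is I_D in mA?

Triode; I_D = 3.02 mA

k_p = μ_pC_ox · (W/L) = 7.97 mA/V².
V_ov = V_SG − |V_th| = 2.13 − 0.83 = 1.3 V.
Since V_SD = 0.335 V < V_ov = 1.3 V, the device is in the triode region.
I_D = k_p [V_ov · V_SD − ½ V_SD²] = 7.97 × [1.3 × 0.335 − 0.5 × 0.335²] = 3.02 mA.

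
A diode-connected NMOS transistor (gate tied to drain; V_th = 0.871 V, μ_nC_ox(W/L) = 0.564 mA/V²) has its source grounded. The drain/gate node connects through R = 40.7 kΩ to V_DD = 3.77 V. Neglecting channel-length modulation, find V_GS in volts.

With gate tied to drain, V_GS = V_DS ≥ V_GS − V_th, so the device is in saturation.
KCL at the drain: ½ k_n (V_GS − V_th)² = (V_DD − V_GS)/R.
Let x = V_GS − 0.871. Then 11.5 x² + x − 2.899 = 0, giving x = 0.461 V (positive root), so V_GS = 1.33 V.
I_D = (V_DD − V_GS)/R = (3.77 − 1.33) / 40.7 = 0.0599 mA.

V_GS = 1.33 V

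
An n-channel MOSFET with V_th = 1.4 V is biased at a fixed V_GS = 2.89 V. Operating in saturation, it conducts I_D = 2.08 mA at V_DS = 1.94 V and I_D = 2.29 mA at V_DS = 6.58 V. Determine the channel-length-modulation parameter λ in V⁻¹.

With V_GS fixed, I_D ∝ (1 + λ V_DS) in saturation, so I_D2/I_D1 = (1 + λ V_DS2)/(1 + λ V_DS1).
2.29/2.08 = 1.101 = (1 + 6.58 λ)/(1 + 1.94 λ).
Solving: λ (I_D1 V_DS2 − I_D2 V_DS1) = I_D2 − I_D1, so λ = (2.29 − 2.08) / (2.08 × 6.58 − 2.29 × 1.94) = 0.21 / 9.24 = 0.0227 V⁻¹.

λ = 0.0227 V⁻¹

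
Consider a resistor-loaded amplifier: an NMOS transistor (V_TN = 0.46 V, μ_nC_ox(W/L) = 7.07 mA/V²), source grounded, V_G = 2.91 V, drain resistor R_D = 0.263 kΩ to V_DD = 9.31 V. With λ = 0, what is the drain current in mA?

I_D = 21.2 mA

V_GS = V_G = 2.91 V, so V_ov = 2.91 − 0.46 = 2.45 V.
Assume saturation: I_D = ½ k_n V_ov² = 0.5 × 7.07 × 2.45² = 21.2 mA, giving V_DS = V_DD − I_D R_D = 9.31 − 21.2 × 0.263 = 3.73 V.
V_DS = 3.73 V ≥ V_ov = 2.45 V, confirming saturation.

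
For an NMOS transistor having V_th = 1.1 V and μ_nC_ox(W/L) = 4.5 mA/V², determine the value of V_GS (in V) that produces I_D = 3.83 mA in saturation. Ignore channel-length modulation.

In saturation I_D = ½ k_n (V_GS − V_th)², so V_GS − V_th = √(2 I_D / k_n) = √(2 × 3.83 / 4.5) = 1.3 V.
V_GS = 1.1 + 1.3 = 2.4 V.

V_GS = 2.40 V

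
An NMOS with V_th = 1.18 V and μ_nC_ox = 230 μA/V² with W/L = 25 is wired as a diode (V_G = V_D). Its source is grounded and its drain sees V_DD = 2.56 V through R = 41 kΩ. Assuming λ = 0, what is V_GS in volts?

With gate tied to drain, V_GS = V_DS ≥ V_GS − V_th, so the device is in saturation.
k_n = μ_nC_ox · (W/L) = 5.75 mA/V².
KCL at the drain: ½ k_n (V_GS − V_th)² = (V_DD − V_GS)/R.
Let x = V_GS − 1.18. Then 118 x² + x − 1.38 = 0, giving x = 0.104 V (positive root), so V_GS = 1.28 V.
I_D = (V_DD − V_GS)/R = (2.56 − 1.28) / 41 = 0.0311 mA.

V_GS = 1.28 V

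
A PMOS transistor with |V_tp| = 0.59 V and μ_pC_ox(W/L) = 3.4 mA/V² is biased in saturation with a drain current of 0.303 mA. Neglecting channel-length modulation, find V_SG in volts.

In saturation I_D = ½ k_p (V_SG − |V_tp|)², so V_SG − |V_tp| = √(2 I_D / k_p) = √(2 × 0.303 / 3.4) = 0.422 V.
V_SG = 0.59 + 0.422 = 1.01 V.

V_SG = 1.01 V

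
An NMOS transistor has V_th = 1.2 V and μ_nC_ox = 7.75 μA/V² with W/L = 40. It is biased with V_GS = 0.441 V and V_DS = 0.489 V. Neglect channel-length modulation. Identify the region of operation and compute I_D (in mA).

Cutoff; I_D = 0 mA

V_GS = 0.441 V < V_th = 1.2 V, so the transistor is in cutoff.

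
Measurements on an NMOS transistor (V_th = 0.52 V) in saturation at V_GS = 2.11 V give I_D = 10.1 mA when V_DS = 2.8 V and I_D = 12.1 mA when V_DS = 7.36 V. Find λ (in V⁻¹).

λ = 0.0494 V⁻¹

With V_GS fixed, I_D ∝ (1 + λ V_DS) in saturation, so I_D2/I_D1 = (1 + λ V_DS2)/(1 + λ V_DS1).
12.1/10.1 = 1.198 = (1 + 7.36 λ)/(1 + 2.8 λ).
Solving: λ (I_D1 V_DS2 − I_D2 V_DS1) = I_D2 − I_D1, so λ = (12.1 − 10.1) / (10.1 × 7.36 − 12.1 × 2.8) = 2 / 40.5 = 0.0494 V⁻¹.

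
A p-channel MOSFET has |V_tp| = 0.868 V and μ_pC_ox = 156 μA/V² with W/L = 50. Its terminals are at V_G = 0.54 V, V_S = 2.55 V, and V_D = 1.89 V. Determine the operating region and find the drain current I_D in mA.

V_SG = V_S − V_G = 2.55 − 0.54 = 2.01 V; V_SD = V_S − V_D = 2.55 − 1.89 = 0.66 V.
k_p = μ_pC_ox · (W/L) = 7.8 mA/V².
V_ov = V_SG − |V_tp| = 2.01 − 0.868 = 1.14 V.
Since V_SD = 0.66 V < V_ov = 1.14 V, the device is in the triode region.
I_D = k_p [V_ov · V_SD − ½ V_SD²] = 7.8 × [1.14 × 0.66 − 0.5 × 0.66²] = 4.18 mA.

Triode; I_D = 4.18 mA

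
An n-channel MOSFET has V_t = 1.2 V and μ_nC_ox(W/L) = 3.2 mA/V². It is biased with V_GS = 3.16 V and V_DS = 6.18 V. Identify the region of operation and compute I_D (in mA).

Saturation; I_D = 6.15 mA

V_ov = V_GS − V_t = 3.16 − 1.2 = 1.96 V.
Since V_DS = 6.18 V ≥ V_ov = 1.96 V, the device is in saturation.
I_D = ½ k_n V_ov² = 0.5 × 3.2 × 1.96² = 6.15 mA.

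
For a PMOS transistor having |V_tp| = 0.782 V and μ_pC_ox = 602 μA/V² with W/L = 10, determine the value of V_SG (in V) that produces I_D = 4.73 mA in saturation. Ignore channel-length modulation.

V_SG = 2.04 V

k_p = μ_pC_ox · (W/L) = 6.02 mA/V².
In saturation I_D = ½ k_p (V_SG − |V_tp|)², so V_SG − |V_tp| = √(2 I_D / k_p) = √(2 × 4.73 / 6.02) = 1.25 V.
V_SG = 0.782 + 1.25 = 2.04 V.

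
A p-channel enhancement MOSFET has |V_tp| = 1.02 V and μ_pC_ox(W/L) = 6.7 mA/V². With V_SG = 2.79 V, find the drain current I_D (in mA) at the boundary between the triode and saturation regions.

At the boundary V_SD = V_ov = V_SG − |V_tp| = 2.79 − 1.02 = 1.77 V.
I_D = ½ k_p V_ov² = 0.5 × 6.7 × 1.77² = 10.5 mA.

I_D = 10.5 mA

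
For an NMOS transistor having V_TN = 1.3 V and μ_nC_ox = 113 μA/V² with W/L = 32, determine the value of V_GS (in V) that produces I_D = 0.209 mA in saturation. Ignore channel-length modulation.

V_GS = 1.64 V

k_n = μ_nC_ox · (W/L) = 3.616 mA/V².
In saturation I_D = ½ k_n (V_GS − V_TN)², so V_GS − V_TN = √(2 I_D / k_n) = √(2 × 0.209 / 3.616) = 0.34 V.
V_GS = 1.3 + 0.34 = 1.64 V.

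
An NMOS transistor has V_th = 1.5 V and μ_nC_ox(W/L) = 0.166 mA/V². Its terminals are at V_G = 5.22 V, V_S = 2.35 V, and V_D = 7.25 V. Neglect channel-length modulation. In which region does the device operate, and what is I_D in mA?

Saturation; I_D = 0.156 mA

V_GS = V_G − V_S = 5.22 − 2.35 = 2.87 V; V_DS = V_D − V_S = 7.25 − 2.35 = 4.9 V.
V_ov = V_GS − V_th = 2.87 − 1.5 = 1.37 V.
Since V_DS = 4.9 V ≥ V_ov = 1.37 V, the device is in saturation.
I_D = ½ k_n V_ov² = 0.5 × 0.166 × 1.37² = 0.156 mA.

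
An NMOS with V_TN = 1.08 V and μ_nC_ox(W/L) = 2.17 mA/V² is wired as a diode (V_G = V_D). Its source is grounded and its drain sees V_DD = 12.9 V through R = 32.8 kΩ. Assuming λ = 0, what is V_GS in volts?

V_GS = 1.64 V

With gate tied to drain, V_GS = V_DS ≥ V_GS − V_TN, so the device is in saturation.
KCL at the drain: ½ k_n (V_GS − V_TN)² = (V_DD − V_GS)/R.
Let x = V_GS − 1.08. Then 35.6 x² + x − 11.82 = 0, giving x = 0.562 V (positive root), so V_GS = 1.64 V.
I_D = (V_DD − V_GS)/R = (12.9 − 1.64) / 32.8 = 0.343 mA.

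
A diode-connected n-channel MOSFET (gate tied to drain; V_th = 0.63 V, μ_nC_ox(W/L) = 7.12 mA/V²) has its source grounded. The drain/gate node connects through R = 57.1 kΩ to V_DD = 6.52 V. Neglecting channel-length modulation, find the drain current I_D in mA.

With gate tied to drain, V_GS = V_DS ≥ V_GS − V_th, so the device is in saturation.
KCL at the drain: ½ k_n (V_GS − V_th)² = (V_DD − V_GS)/R.
Let x = V_GS − 0.63. Then 203 x² + x − 5.89 = 0, giving x = 0.168 V (positive root), so V_GS = 0.798 V.
I_D = (V_DD − V_GS)/R = (6.52 − 0.798) / 57.1 = 0.1 mA.

I_D = 0.100 mA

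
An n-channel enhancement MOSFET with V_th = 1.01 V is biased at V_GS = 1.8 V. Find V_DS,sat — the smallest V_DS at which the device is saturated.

V_DS,sat = 0.790 V

The boundary between triode and saturation is V_DS = V_GS − V_th = V_ov.
V_ov = 1.8 − 1.01 = 0.79 V.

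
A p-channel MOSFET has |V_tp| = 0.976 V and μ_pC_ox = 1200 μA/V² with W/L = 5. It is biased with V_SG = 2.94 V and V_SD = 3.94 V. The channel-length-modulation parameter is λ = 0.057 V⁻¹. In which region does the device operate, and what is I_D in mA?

k_p = μ_pC_ox · (W/L) = 6 mA/V².
V_ov = V_SG − |V_tp| = 2.94 − 0.976 = 1.96 V.
Since V_SD = 3.94 V ≥ V_ov = 1.96 V, the device is in saturation.
I_D = ½ k_p V_ov² (1 + λ V_SD) = 0.5 × 6 × 1.96² × (1 + 0.057 × 3.94) = 14.2 mA.

Saturation; I_D = 14.2 mA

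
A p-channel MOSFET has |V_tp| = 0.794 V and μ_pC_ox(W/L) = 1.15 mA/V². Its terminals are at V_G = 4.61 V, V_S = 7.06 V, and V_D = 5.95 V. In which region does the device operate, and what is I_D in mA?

V_SG = V_S − V_G = 7.06 − 4.61 = 2.45 V; V_SD = V_S − V_D = 7.06 − 5.95 = 1.11 V.
V_ov = V_SG − |V_tp| = 2.45 − 0.794 = 1.66 V.
Since V_SD = 1.11 V < V_ov = 1.66 V, the device is in the triode region.
I_D = k_p [V_ov · V_SD − ½ V_SD²] = 1.15 × [1.66 × 1.11 − 0.5 × 1.11²] = 1.41 mA.

Triode; I_D = 1.41 mA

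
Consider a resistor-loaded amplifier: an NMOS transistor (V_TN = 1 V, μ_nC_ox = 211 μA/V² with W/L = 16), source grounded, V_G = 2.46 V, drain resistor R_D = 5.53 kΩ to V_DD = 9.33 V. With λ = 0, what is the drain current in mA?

I_D = 1.62 mA

V_GS = V_G = 2.46 V, so V_ov = 2.46 − 1 = 1.46 V.
k_n = μ_nC_ox · (W/L) = 3.376 mA/V².
Assume saturation: I_D = ½ k_n V_ov² = 0.5 × 3.376 × 1.46² = 3.6 mA, giving V_DS = V_DD − I_D R_D = 9.33 − 3.6 × 5.53 = -10.6 V.
But -10.6 V < V_ov = 1.46 V, so the device is actually in triode.
In triode I_D = k_n[V_ov V_DS − ½ V_DS²] and I_D = (V_DD − V_DS)/R_D. Equating: 9.33 V_DS² − 28.26 V_DS + 9.33 = 0, giving V_DS = 0.377 V (the root below V_ov).
I_D = (9.33 − 0.377) / 5.53 = 1.62 mA.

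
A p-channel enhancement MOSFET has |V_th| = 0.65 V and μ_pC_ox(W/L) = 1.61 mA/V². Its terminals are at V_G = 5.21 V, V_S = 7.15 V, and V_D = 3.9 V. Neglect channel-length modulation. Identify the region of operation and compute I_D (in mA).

Saturation; I_D = 1.34 mA

V_SG = V_S − V_G = 7.15 − 5.21 = 1.94 V; V_SD = V_S − V_D = 7.15 − 3.9 = 3.25 V.
V_ov = V_SG − |V_th| = 1.94 − 0.65 = 1.29 V.
Since V_SD = 3.25 V ≥ V_ov = 1.29 V, the device is in saturation.
I_D = ½ k_p V_ov² = 0.5 × 1.61 × 1.29² = 1.34 mA.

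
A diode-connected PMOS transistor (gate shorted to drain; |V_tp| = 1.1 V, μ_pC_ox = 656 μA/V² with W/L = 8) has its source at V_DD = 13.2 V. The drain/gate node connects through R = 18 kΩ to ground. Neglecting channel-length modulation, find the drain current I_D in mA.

I_D = 0.645 mA

With gate tied to drain, V_SG = V_SD ≥ V_SG − |V_tp|, so the device is in saturation.
k_p = μ_pC_ox · (W/L) = 5.248 mA/V².
KCL at the drain: ½ k_p (V_SG − |V_tp|)² = (V_DD − V_SG)/R.
Let x = V_SG − 1.1. Then 47.2 x² + x − 12.1 = 0, giving x = 0.496 V (positive root), so V_SG = 1.6 V.
I_D = (V_DD − V_SG)/R = (13.2 − 1.6) / 18 = 0.645 mA.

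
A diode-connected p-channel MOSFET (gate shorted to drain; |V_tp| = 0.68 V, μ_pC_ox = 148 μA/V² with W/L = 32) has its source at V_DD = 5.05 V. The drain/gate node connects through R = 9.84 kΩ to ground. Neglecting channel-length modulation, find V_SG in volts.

With gate tied to drain, V_SG = V_SD ≥ V_SG − |V_tp|, so the device is in saturation.
k_p = μ_pC_ox · (W/L) = 4.736 mA/V².
KCL at the drain: ½ k_p (V_SG − |V_tp|)² = (V_DD − V_SG)/R.
Let x = V_SG − 0.68. Then 23.3 x² + x − 4.37 = 0, giving x = 0.412 V (positive root), so V_SG = 1.09 V.
I_D = (V_DD − V_SG)/R = (5.05 − 1.09) / 9.84 = 0.402 mA.

V_SG = 1.09 V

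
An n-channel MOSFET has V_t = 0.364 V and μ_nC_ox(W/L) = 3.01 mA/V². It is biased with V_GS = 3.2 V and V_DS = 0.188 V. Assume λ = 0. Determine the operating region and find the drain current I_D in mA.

Triode; I_D = 1.55 mA

V_ov = V_GS − V_t = 3.2 − 0.364 = 2.84 V.
Since V_DS = 0.188 V < V_ov = 2.84 V, the device is in the triode region.
I_D = k_n [V_ov · V_DS − ½ V_DS²] = 3.01 × [2.84 × 0.188 − 0.5 × 0.188²] = 1.55 mA.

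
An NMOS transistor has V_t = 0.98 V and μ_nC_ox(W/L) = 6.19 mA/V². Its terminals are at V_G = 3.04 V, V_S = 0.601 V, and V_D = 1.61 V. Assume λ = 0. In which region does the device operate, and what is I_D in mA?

V_GS = V_G − V_S = 3.04 − 0.601 = 2.44 V; V_DS = V_D − V_S = 1.61 − 0.601 = 1.01 V.
V_ov = V_GS − V_t = 2.44 − 0.98 = 1.46 V.
Since V_DS = 1.01 V < V_ov = 1.46 V, the device is in the triode region.
I_D = k_n [V_ov · V_DS − ½ V_DS²] = 6.19 × [1.46 × 1.01 − 0.5 × 1.01²] = 5.96 mA.

Triode; I_D = 5.96 mA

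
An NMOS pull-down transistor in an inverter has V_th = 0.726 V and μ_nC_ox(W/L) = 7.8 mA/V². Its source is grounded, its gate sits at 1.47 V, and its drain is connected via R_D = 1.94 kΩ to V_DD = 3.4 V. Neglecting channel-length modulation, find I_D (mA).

I_D = 1.57 mA

V_GS = V_G = 1.47 V, so V_ov = 1.47 − 0.726 = 0.744 V.
Assume saturation: I_D = ½ k_n V_ov² = 0.5 × 7.8 × 0.744² = 2.16 mA, giving V_DS = V_DD − I_D R_D = 3.4 − 2.16 × 1.94 = -0.788 V.
But -0.788 V < V_ov = 0.744 V, so the device is actually in triode.
In triode I_D = k_n[V_ov V_DS − ½ V_DS²] and I_D = (V_DD − V_DS)/R_D. Equating: 7.57 V_DS² − 12.26 V_DS + 3.4 = 0, giving V_DS = 0.355 V (the root below V_ov).
I_D = (3.4 − 0.355) / 1.94 = 1.57 mA.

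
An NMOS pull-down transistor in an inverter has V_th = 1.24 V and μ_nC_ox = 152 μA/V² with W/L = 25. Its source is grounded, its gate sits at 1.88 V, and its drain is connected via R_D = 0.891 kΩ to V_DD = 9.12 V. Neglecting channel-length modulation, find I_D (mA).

I_D = 0.778 mA

V_GS = V_G = 1.88 V, so V_ov = 1.88 − 1.24 = 0.64 V.
k_n = μ_nC_ox · (W/L) = 3.8 mA/V².
Assume saturation: I_D = ½ k_n V_ov² = 0.5 × 3.8 × 0.64² = 0.778 mA, giving V_DS = V_DD − I_D R_D = 9.12 − 0.778 × 0.891 = 8.43 V.
V_DS = 8.43 V ≥ V_ov = 0.64 V, confirming saturation.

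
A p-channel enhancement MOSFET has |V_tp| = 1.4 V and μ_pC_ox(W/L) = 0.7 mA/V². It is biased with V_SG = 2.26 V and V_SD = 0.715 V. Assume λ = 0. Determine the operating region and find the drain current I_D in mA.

Triode; I_D = 0.252 mA

V_ov = V_SG − |V_tp| = 2.26 − 1.4 = 0.86 V.
Since V_SD = 0.715 V < V_ov = 0.86 V, the device is in the triode region.
I_D = k_p [V_ov · V_SD − ½ V_SD²] = 0.7 × [0.86 × 0.715 − 0.5 × 0.715²] = 0.252 mA.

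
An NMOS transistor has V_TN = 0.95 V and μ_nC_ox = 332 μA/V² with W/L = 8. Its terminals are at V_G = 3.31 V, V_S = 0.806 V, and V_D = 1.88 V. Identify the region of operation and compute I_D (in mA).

V_GS = V_G − V_S = 3.31 − 0.806 = 2.5 V; V_DS = V_D − V_S = 1.88 − 0.806 = 1.07 V.
k_n = μ_nC_ox · (W/L) = 2.656 mA/V².
V_ov = V_GS − V_TN = 2.5 − 0.95 = 1.55 V.
Since V_DS = 1.07 V < V_ov = 1.55 V, the device is in the triode region.
I_D = k_n [V_ov · V_DS − ½ V_DS²] = 2.656 × [1.55 × 1.07 − 0.5 × 1.07²] = 2.9 mA.

Triode; I_D = 2.90 mA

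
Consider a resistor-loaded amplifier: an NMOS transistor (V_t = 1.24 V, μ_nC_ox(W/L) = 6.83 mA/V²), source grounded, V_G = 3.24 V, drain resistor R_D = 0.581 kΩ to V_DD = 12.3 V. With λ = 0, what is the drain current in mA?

I_D = 13.7 mA

V_GS = V_G = 3.24 V, so V_ov = 3.24 − 1.24 = 2 V.
Assume saturation: I_D = ½ k_n V_ov² = 0.5 × 6.83 × 2² = 13.7 mA, giving V_DS = V_DD − I_D R_D = 12.3 − 13.7 × 0.581 = 4.36 V.
V_DS = 4.36 V ≥ V_ov = 2 V, confirming saturation.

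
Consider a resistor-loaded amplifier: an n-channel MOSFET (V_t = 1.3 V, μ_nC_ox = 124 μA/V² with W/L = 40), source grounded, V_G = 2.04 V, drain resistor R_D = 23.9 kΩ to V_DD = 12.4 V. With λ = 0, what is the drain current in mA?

I_D = 0.512 mA

V_GS = V_G = 2.04 V, so V_ov = 2.04 − 1.3 = 0.74 V.
k_n = μ_nC_ox · (W/L) = 4.96 mA/V².
Assume saturation: I_D = ½ k_n V_ov² = 0.5 × 4.96 × 0.74² = 1.36 mA, giving V_DS = V_DD − I_D R_D = 12.4 − 1.36 × 23.9 = -20.1 V.
But -20.1 V < V_ov = 0.74 V, so the device is actually in triode.
In triode I_D = k_n[V_ov V_DS − ½ V_DS²] and I_D = (V_DD − V_DS)/R_D. Equating: 59.3 V_DS² − 88.72 V_DS + 12.4 = 0, giving V_DS = 0.156 V (the root below V_ov).
I_D = (12.4 − 0.156) / 23.9 = 0.512 mA.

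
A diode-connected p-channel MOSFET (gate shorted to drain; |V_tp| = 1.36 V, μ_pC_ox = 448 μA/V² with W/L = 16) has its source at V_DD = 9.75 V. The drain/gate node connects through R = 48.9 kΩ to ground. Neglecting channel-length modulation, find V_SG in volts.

With gate tied to drain, V_SG = V_SD ≥ V_SG − |V_tp|, so the device is in saturation.
k_p = μ_pC_ox · (W/L) = 7.168 mA/V².
KCL at the drain: ½ k_p (V_SG − |V_tp|)² = (V_DD − V_SG)/R.
Let x = V_SG − 1.36. Then 175 x² + x − 8.39 = 0, giving x = 0.216 V (positive root), so V_SG = 1.58 V.
I_D = (V_DD − V_SG)/R = (9.75 − 1.58) / 48.9 = 0.167 mA.

V_SG = 1.58 V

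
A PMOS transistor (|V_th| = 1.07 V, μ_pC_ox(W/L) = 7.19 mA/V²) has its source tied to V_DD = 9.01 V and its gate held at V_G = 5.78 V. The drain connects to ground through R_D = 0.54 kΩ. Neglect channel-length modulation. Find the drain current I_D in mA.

I_D = 14.2 mA

V_SG = V_DD − V_G = 9.01 − 5.78 = 3.23 V, so V_ov = 3.23 − 1.07 = 2.16 V.
Assume saturation: I_D = ½ k_p V_ov² = 0.5 × 7.19 × 2.16² = 16.8 mA, giving V_SD = V_DD − I_D R_D = 9.01 − 16.8 × 0.54 = -0.0473 V.
But -0.0473 V < V_ov = 2.16 V, so the device is actually in triode.
In triode I_D = k_p[V_ov V_SD − ½ V_SD²] and I_D = (V_DD − V_SD)/R_D. Equating: 1.94 V_SD² − 9.386 V_SD + 9.01 = 0, giving V_SD = 1.32 V (the root below V_ov).
I_D = (9.01 − 1.32) / 0.54 = 14.2 mA.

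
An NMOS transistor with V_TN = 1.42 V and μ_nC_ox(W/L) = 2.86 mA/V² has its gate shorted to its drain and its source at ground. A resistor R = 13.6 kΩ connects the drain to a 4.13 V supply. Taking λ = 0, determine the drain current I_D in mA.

With gate tied to drain, V_GS = V_DS ≥ V_GS − V_TN, so the device is in saturation.
KCL at the drain: ½ k_n (V_GS − V_TN)² = (V_DD − V_GS)/R.
Let x = V_GS − 1.42. Then 19.4 x² + x − 2.71 = 0, giving x = 0.348 V (positive root), so V_GS = 1.77 V.
I_D = (V_DD − V_GS)/R = (4.13 − 1.77) / 13.6 = 0.174 mA.

I_D = 0.174 mA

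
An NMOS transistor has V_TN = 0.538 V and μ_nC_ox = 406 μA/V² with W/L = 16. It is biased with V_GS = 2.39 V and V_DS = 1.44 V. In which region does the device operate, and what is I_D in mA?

k_n = μ_nC_ox · (W/L) = 6.496 mA/V².
V_ov = V_GS − V_TN = 2.39 − 0.538 = 1.85 V.
Since V_DS = 1.44 V < V_ov = 1.85 V, the device is in the triode region.
I_D = k_n [V_ov · V_DS − ½ V_DS²] = 6.496 × [1.85 × 1.44 − 0.5 × 1.44²] = 10.6 mA.

Triode; I_D = 10.6 mA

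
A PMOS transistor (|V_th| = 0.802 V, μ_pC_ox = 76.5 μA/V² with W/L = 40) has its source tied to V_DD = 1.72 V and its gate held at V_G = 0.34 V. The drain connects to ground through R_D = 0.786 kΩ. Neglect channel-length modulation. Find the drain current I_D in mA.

V_SG = V_DD − V_G = 1.72 − 0.34 = 1.38 V, so V_ov = 1.38 − 0.802 = 0.578 V.
k_p = μ_pC_ox · (W/L) = 3.06 mA/V².
Assume saturation: I_D = ½ k_p V_ov² = 0.5 × 3.06 × 0.578² = 0.511 mA, giving V_SD = V_DD − I_D R_D = 1.72 − 0.511 × 0.786 = 1.32 V.
V_SD = 1.32 V ≥ V_ov = 0.578 V, confirming saturation.

I_D = 0.511 mA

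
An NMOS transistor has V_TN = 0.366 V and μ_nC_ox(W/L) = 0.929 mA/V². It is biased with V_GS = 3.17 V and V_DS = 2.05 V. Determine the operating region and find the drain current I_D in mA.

V_ov = V_GS − V_TN = 3.17 − 0.366 = 2.8 V.
Since V_DS = 2.05 V < V_ov = 2.8 V, the device is in the triode region.
I_D = k_n [V_ov · V_DS − ½ V_DS²] = 0.929 × [2.8 × 2.05 − 0.5 × 2.05²] = 3.39 mA.

Triode; I_D = 3.39 mA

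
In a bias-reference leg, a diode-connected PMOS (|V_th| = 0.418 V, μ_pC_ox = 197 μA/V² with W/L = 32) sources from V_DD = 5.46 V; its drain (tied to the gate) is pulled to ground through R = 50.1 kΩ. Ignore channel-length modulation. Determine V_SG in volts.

With gate tied to drain, V_SG = V_SD ≥ V_SG − |V_th|, so the device is in saturation.
k_p = μ_pC_ox · (W/L) = 6.304 mA/V².
KCL at the drain: ½ k_p (V_SG − |V_th|)² = (V_DD − V_SG)/R.
Let x = V_SG − 0.418. Then 158 x² + x − 5.042 = 0, giving x = 0.176 V (positive root), so V_SG = 0.594 V.
I_D = (V_DD − V_SG)/R = (5.46 − 0.594) / 50.1 = 0.0971 mA.

V_SG = 0.594 V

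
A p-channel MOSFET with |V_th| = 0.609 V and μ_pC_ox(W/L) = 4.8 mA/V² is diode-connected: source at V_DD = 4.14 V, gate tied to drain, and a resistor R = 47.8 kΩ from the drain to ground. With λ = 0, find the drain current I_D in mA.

I_D = 0.0703 mA

With gate tied to drain, V_SG = V_SD ≥ V_SG − |V_th|, so the device is in saturation.
KCL at the drain: ½ k_p (V_SG − |V_th|)² = (V_DD − V_SG)/R.
Let x = V_SG − 0.609. Then 115 x² + x − 3.531 = 0, giving x = 0.171 V (positive root), so V_SG = 0.78 V.
I_D = (V_DD − V_SG)/R = (4.14 − 0.78) / 47.8 = 0.0703 mA.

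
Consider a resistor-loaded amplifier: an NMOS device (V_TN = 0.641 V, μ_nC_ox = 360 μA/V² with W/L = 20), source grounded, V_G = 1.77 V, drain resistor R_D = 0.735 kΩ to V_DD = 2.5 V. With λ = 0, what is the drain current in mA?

I_D = 2.82 mA

V_GS = V_G = 1.77 V, so V_ov = 1.77 − 0.641 = 1.13 V.
k_n = μ_nC_ox · (W/L) = 7.2 mA/V².
Assume saturation: I_D = ½ k_n V_ov² = 0.5 × 7.2 × 1.13² = 4.59 mA, giving V_DS = V_DD − I_D R_D = 2.5 − 4.59 × 0.735 = -0.873 V.
But -0.873 V < V_ov = 1.13 V, so the device is actually in triode.
In triode I_D = k_n[V_ov V_DS − ½ V_DS²] and I_D = (V_DD − V_DS)/R_D. Equating: 2.65 V_DS² − 6.975 V_DS + 2.5 = 0, giving V_DS = 0.428 V (the root below V_ov).
I_D = (2.5 − 0.428) / 0.735 = 2.82 mA.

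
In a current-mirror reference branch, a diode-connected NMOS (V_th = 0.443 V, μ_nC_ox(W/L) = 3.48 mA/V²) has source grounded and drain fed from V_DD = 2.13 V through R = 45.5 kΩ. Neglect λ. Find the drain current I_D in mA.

I_D = 0.0340 mA

With gate tied to drain, V_GS = V_DS ≥ V_GS − V_th, so the device is in saturation.
KCL at the drain: ½ k_n (V_GS − V_th)² = (V_DD − V_GS)/R.
Let x = V_GS − 0.443. Then 79.2 x² + x − 1.687 = 0, giving x = 0.14 V (positive root), so V_GS = 0.583 V.
I_D = (V_DD − V_GS)/R = (2.13 − 0.583) / 45.5 = 0.034 mA.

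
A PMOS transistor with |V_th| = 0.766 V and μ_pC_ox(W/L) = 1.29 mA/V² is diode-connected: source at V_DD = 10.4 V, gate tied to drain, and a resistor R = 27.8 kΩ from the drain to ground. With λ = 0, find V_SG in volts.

V_SG = 1.47 V

With gate tied to drain, V_SG = V_SD ≥ V_SG − |V_th|, so the device is in saturation.
KCL at the drain: ½ k_p (V_SG − |V_th|)² = (V_DD − V_SG)/R.
Let x = V_SG − 0.766. Then 17.9 x² + x − 9.634 = 0, giving x = 0.706 V (positive root), so V_SG = 1.47 V.
I_D = (V_DD − V_SG)/R = (10.4 − 1.47) / 27.8 = 0.321 mA.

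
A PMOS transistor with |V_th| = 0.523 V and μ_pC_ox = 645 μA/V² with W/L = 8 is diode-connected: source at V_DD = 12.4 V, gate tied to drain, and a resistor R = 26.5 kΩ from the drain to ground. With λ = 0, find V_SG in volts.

V_SG = 0.933 V

With gate tied to drain, V_SG = V_SD ≥ V_SG − |V_th|, so the device is in saturation.
k_p = μ_pC_ox · (W/L) = 5.16 mA/V².
KCL at the drain: ½ k_p (V_SG − |V_th|)² = (V_DD − V_SG)/R.
Let x = V_SG − 0.523. Then 68.4 x² + x − 11.88 = 0, giving x = 0.41 V (positive root), so V_SG = 0.933 V.
I_D = (V_DD − V_SG)/R = (12.4 − 0.933) / 26.5 = 0.433 mA.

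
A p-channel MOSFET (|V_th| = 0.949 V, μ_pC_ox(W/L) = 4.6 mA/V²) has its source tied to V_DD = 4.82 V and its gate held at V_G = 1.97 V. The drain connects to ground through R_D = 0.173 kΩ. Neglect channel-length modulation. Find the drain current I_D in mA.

V_SG = V_DD − V_G = 4.82 − 1.97 = 2.85 V, so V_ov = 2.85 − 0.949 = 1.9 V.
Assume saturation: I_D = ½ k_p V_ov² = 0.5 × 4.6 × 1.9² = 8.31 mA, giving V_SD = V_DD − I_D R_D = 4.82 − 8.31 × 0.173 = 3.38 V.
V_SD = 3.38 V ≥ V_ov = 1.9 V, confirming saturation.

I_D = 8.31 mA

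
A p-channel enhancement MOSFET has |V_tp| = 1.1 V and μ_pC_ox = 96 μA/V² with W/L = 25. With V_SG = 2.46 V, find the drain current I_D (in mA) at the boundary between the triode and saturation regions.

At the boundary V_SD = V_ov = V_SG − |V_tp| = 2.46 − 1.1 = 1.36 V.
k_p = μ_pC_ox · (W/L) = 2.4 mA/V².
I_D = ½ k_p V_ov² = 0.5 × 2.4 × 1.36² = 2.22 mA.

I_D = 2.22 mA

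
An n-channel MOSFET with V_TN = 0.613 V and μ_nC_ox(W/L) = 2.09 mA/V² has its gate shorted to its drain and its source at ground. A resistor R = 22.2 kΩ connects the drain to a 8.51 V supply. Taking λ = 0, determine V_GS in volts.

With gate tied to drain, V_GS = V_DS ≥ V_GS − V_TN, so the device is in saturation.
KCL at the drain: ½ k_n (V_GS − V_TN)² = (V_DD − V_GS)/R.
Let x = V_GS − 0.613. Then 23.2 x² + x − 7.897 = 0, giving x = 0.562 V (positive root), so V_GS = 1.18 V.
I_D = (V_DD − V_GS)/R = (8.51 − 1.18) / 22.2 = 0.33 mA.

V_GS = 1.18 V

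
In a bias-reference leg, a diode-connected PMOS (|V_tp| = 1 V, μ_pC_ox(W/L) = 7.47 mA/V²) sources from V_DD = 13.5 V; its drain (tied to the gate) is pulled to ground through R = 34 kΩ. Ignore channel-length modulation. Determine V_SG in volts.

With gate tied to drain, V_SG = V_SD ≥ V_SG − |V_tp|, so the device is in saturation.
KCL at the drain: ½ k_p (V_SG − |V_tp|)² = (V_DD − V_SG)/R.
Let x = V_SG − 1. Then 127 x² + x − 12.5 = 0, giving x = 0.31 V (positive root), so V_SG = 1.31 V.
I_D = (V_DD − V_SG)/R = (13.5 − 1.31) / 34 = 0.359 mA.

V_SG = 1.31 V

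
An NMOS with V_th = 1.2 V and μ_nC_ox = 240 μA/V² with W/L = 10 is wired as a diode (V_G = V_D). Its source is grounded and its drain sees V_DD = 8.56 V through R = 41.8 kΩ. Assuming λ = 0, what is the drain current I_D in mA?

I_D = 0.167 mA

With gate tied to drain, V_GS = V_DS ≥ V_GS − V_th, so the device is in saturation.
k_n = μ_nC_ox · (W/L) = 2.4 mA/V².
KCL at the drain: ½ k_n (V_GS − V_th)² = (V_DD − V_GS)/R.
Let x = V_GS − 1.2. Then 50.2 x² + x − 7.36 = 0, giving x = 0.373 V (positive root), so V_GS = 1.57 V.
I_D = (V_DD − V_GS)/R = (8.56 − 1.57) / 41.8 = 0.167 mA.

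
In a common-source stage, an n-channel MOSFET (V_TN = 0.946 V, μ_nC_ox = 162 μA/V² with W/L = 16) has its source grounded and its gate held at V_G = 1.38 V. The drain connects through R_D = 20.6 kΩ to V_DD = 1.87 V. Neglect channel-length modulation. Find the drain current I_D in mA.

I_D = 0.0866 mA

V_GS = V_G = 1.38 V, so V_ov = 1.38 − 0.946 = 0.434 V.
k_n = μ_nC_ox · (W/L) = 2.592 mA/V².
Assume saturation: I_D = ½ k_n V_ov² = 0.5 × 2.592 × 0.434² = 0.244 mA, giving V_DS = V_DD − I_D R_D = 1.87 − 0.244 × 20.6 = -3.16 V.
But -3.16 V < V_ov = 0.434 V, so the device is actually in triode.
In triode I_D = k_n[V_ov V_DS − ½ V_DS²] and I_D = (V_DD − V_DS)/R_D. Equating: 26.7 V_DS² − 24.17 V_DS + 1.87 = 0, giving V_DS = 0.0854 V (the root below V_ov).
I_D = (1.87 − 0.0854) / 20.6 = 0.0866 mA.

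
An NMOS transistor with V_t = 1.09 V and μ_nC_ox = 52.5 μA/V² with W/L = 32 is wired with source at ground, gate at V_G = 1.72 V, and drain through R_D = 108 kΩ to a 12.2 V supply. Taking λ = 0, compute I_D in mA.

I_D = 0.112 mA

V_GS = V_G = 1.72 V, so V_ov = 1.72 − 1.09 = 0.63 V.
k_n = μ_nC_ox · (W/L) = 1.68 mA/V².
Assume saturation: I_D = ½ k_n V_ov² = 0.5 × 1.68 × 0.63² = 0.333 mA, giving V_DS = V_DD − I_D R_D = 12.2 − 0.333 × 108 = -23.8 V.
But -23.8 V < V_ov = 0.63 V, so the device is actually in triode.
In triode I_D = k_n[V_ov V_DS − ½ V_DS²] and I_D = (V_DD − V_DS)/R_D. Equating: 90.7 V_DS² − 115.3 V_DS + 12.2 = 0, giving V_DS = 0.116 V (the root below V_ov).
I_D = (12.2 − 0.116) / 108 = 0.112 mA.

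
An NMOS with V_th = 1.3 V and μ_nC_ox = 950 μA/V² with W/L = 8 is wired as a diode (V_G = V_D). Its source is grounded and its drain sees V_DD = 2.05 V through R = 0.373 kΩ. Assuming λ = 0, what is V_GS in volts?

V_GS = 1.76 V

With gate tied to drain, V_GS = V_DS ≥ V_GS − V_th, so the device is in saturation.
k_n = μ_nC_ox · (W/L) = 7.6 mA/V².
KCL at the drain: ½ k_n (V_GS − V_th)² = (V_DD − V_GS)/R.
Let x = V_GS − 1.3. Then 1.42 x² + x − 0.75 = 0, giving x = 0.456 V (positive root), so V_GS = 1.76 V.
I_D = (V_DD − V_GS)/R = (2.05 − 1.76) / 0.373 = 0.789 mA.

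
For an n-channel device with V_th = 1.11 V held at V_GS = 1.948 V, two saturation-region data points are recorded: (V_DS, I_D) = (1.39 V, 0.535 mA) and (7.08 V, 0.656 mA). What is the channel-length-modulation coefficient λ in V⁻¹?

λ = 0.0421 V⁻¹

With V_GS fixed, I_D ∝ (1 + λ V_DS) in saturation, so I_D2/I_D1 = (1 + λ V_DS2)/(1 + λ V_DS1).
0.656/0.535 = 1.226 = (1 + 7.08 λ)/(1 + 1.39 λ).
Solving: λ (I_D1 V_DS2 − I_D2 V_DS1) = I_D2 − I_D1, so λ = (0.656 − 0.535) / (0.535 × 7.08 − 0.656 × 1.39) = 0.121 / 2.88 = 0.0421 V⁻¹.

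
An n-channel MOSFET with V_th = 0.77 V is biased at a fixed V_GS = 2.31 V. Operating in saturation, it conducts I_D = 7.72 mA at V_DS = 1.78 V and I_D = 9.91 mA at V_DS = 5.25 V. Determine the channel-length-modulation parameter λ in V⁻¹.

With V_GS fixed, I_D ∝ (1 + λ V_DS) in saturation, so I_D2/I_D1 = (1 + λ V_DS2)/(1 + λ V_DS1).
9.91/7.72 = 1.284 = (1 + 5.25 λ)/(1 + 1.78 λ).
Solving: λ (I_D1 V_DS2 − I_D2 V_DS1) = I_D2 − I_D1, so λ = (9.91 − 7.72) / (7.72 × 5.25 − 9.91 × 1.78) = 2.19 / 22.9 = 0.0957 V⁻¹.

λ = 0.0957 V⁻¹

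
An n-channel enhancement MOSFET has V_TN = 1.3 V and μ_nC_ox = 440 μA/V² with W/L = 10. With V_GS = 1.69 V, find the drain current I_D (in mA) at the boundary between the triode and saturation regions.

At the boundary V_DS = V_ov = V_GS − V_TN = 1.69 − 1.3 = 0.39 V.
k_n = μ_nC_ox · (W/L) = 4.4 mA/V².
I_D = ½ k_n V_ov² = 0.5 × 4.4 × 0.39² = 0.335 mA.

I_D = 0.335 mA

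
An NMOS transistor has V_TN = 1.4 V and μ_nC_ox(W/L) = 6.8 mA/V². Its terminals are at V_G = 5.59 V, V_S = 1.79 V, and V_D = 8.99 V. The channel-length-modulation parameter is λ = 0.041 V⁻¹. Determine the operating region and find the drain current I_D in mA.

Saturation; I_D = 25.4 mA

V_GS = V_G − V_S = 5.59 − 1.79 = 3.8 V; V_DS = V_D − V_S = 8.99 − 1.79 = 7.2 V.
V_ov = V_GS − V_TN = 3.8 − 1.4 = 2.4 V.
Since V_DS = 7.2 V ≥ V_ov = 2.4 V, the device is in saturation.
I_D = ½ k_n V_ov² (1 + λ V_DS) = 0.5 × 6.8 × 2.4² × (1 + 0.041 × 7.2) = 25.4 mA.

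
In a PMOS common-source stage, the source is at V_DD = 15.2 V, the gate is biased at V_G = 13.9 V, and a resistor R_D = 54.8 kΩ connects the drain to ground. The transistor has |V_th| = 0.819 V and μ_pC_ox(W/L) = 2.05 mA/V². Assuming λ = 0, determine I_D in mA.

I_D = 0.237 mA

V_SG = V_DD − V_G = 15.2 − 13.9 = 1.3 V, so V_ov = 1.3 − 0.819 = 0.481 V.
Assume saturation: I_D = ½ k_p V_ov² = 0.5 × 2.05 × 0.481² = 0.237 mA, giving V_SD = V_DD − I_D R_D = 15.2 − 0.237 × 54.8 = 2.2 V.
V_SD = 2.2 V ≥ V_ov = 0.481 V, confirming saturation.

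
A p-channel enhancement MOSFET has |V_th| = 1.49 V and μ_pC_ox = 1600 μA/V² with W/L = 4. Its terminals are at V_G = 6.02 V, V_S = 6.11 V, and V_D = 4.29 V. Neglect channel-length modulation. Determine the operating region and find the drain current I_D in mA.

V_SG = V_S − V_G = 6.11 − 6.02 = 0.09 V; V_SD = V_S − V_D = 6.11 − 4.29 = 1.82 V.
V_SG = 0.09 V < |V_th| = 1.49 V, so the transistor is in cutoff.

Cutoff; I_D = 0 mA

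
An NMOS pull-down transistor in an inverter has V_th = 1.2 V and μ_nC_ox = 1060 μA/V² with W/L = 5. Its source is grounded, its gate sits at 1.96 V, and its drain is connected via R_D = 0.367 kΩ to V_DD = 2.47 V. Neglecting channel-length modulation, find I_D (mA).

V_GS = V_G = 1.96 V, so V_ov = 1.96 − 1.2 = 0.76 V.
k_n = μ_nC_ox · (W/L) = 5.3 mA/V².
Assume saturation: I_D = ½ k_n V_ov² = 0.5 × 5.3 × 0.76² = 1.53 mA, giving V_DS = V_DD − I_D R_D = 2.47 − 1.53 × 0.367 = 1.91 V.
V_DS = 1.91 V ≥ V_ov = 0.76 V, confirming saturation.

I_D = 1.53 mA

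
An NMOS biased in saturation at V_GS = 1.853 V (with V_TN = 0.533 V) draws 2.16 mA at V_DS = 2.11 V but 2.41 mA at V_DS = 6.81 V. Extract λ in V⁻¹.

λ = 0.0260 V⁻¹

With V_GS fixed, I_D ∝ (1 + λ V_DS) in saturation, so I_D2/I_D1 = (1 + λ V_DS2)/(1 + λ V_DS1).
2.41/2.16 = 1.116 = (1 + 6.81 λ)/(1 + 2.11 λ).
Solving: λ (I_D1 V_DS2 − I_D2 V_DS1) = I_D2 − I_D1, so λ = (2.41 − 2.16) / (2.16 × 6.81 − 2.41 × 2.11) = 0.25 / 9.62 = 0.026 V⁻¹.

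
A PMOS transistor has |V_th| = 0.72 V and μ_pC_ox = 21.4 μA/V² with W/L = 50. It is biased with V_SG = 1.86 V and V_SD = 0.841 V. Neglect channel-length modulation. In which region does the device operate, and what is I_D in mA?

Triode; I_D = 0.647 mA

k_p = μ_pC_ox · (W/L) = 1.07 mA/V².
V_ov = V_SG − |V_th| = 1.86 − 0.72 = 1.14 V.
Since V_SD = 0.841 V < V_ov = 1.14 V, the device is in the triode region.
I_D = k_p [V_ov · V_SD − ½ V_SD²] = 1.07 × [1.14 × 0.841 − 0.5 × 0.841²] = 0.647 mA.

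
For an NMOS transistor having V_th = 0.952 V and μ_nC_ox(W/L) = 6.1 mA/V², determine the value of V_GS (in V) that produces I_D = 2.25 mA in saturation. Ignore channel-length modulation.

In saturation I_D = ½ k_n (V_GS − V_th)², so V_GS − V_th = √(2 I_D / k_n) = √(2 × 2.25 / 6.1) = 0.859 V.
V_GS = 0.952 + 0.859 = 1.81 V.

V_GS = 1.81 V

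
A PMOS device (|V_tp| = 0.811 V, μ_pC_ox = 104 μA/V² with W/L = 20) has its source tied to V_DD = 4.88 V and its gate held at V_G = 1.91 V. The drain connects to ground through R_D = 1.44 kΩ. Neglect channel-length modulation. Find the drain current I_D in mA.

I_D = 2.85 mA

V_SG = V_DD − V_G = 4.88 − 1.91 = 2.97 V, so V_ov = 2.97 − 0.811 = 2.16 V.
k_p = μ_pC_ox · (W/L) = 2.08 mA/V².
Assume saturation: I_D = ½ k_p V_ov² = 0.5 × 2.08 × 2.16² = 4.85 mA, giving V_SD = V_DD − I_D R_D = 4.88 − 4.85 × 1.44 = -2.1 V.
But -2.1 V < V_ov = 2.16 V, so the device is actually in triode.
In triode I_D = k_p[V_ov V_SD − ½ V_SD²] and I_D = (V_DD − V_SD)/R_D. Equating: 1.5 V_SD² − 7.467 V_SD + 4.88 = 0, giving V_SD = 0.774 V (the root below V_ov).
I_D = (4.88 − 0.774) / 1.44 = 2.85 mA.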